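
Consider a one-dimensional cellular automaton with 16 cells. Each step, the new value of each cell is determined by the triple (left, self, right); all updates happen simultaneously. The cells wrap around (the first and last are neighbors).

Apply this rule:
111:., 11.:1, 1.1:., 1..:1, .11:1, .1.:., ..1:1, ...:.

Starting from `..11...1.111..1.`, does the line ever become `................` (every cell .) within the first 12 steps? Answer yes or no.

.1111.1..1.111.1
.1..1..11..1.1..
1.11.111111...1.
..11.1....11.1..
.111..1..111..1.
11.111.111.111.1
.1.1.1.1.1.1.1.1
................
all cells are . at step 8

yes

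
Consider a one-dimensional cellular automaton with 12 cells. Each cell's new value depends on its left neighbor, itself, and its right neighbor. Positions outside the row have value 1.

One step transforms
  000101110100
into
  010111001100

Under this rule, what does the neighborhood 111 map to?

0

At position 6 the neighborhood is 111; the next row has 0 there.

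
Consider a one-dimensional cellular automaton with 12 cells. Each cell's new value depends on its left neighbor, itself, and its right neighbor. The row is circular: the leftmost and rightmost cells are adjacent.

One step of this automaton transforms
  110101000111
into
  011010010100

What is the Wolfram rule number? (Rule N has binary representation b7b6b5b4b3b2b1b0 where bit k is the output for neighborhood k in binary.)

position 0: 111 → 0  (bit 7 = 0)
position 1: 110 → 1  (bit 6 = 1)
position 2: 101 → 1  (bit 5 = 1)
position 6: 100 → 0  (bit 4 = 0)
position 9: 011 → 1  (bit 3 = 1)
position 3: 010 → 0  (bit 2 = 0)
position 8: 001 → 0  (bit 1 = 0)
position 7: 000 → 1  (bit 0 = 1)
bits b7..b0 = 01101001 = 105

105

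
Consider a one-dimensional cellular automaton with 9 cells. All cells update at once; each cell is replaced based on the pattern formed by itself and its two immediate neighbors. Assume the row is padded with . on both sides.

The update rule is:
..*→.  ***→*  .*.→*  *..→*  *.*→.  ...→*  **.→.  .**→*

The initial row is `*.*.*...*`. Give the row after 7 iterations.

*.*.*.*.*

iteration 1: *.*.***.*
iteration 2: *.*.**..*
iteration 3: *.*.*.*.*
iteration 4: *.*.*.*.*  (fixed point — unchanged through iteration 7)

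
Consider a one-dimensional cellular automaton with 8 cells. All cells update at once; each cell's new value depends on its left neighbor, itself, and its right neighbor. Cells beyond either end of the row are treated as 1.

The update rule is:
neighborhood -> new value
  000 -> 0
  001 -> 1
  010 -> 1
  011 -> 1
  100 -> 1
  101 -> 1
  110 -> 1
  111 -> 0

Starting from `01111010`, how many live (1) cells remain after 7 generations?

11001111
01111000
11001101
01111111
11000000
01100001
11110011
count of 1: 6

6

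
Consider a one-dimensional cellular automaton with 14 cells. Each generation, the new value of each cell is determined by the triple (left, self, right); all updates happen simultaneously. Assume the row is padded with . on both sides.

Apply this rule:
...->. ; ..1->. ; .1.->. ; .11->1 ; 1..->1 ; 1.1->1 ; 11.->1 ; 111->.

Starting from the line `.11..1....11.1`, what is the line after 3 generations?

..1111..1..111

generation 1: .111..1...111.
generation 2: .1.11..1..1.11
generation 3: ..1111..1..111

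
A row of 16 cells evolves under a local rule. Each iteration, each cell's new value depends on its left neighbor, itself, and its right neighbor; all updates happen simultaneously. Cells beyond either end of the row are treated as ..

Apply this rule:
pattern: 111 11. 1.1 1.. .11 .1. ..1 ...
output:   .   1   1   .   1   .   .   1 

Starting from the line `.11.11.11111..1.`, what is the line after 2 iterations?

.1111111...1....
.1.....1.1...111

.1.....1.1...111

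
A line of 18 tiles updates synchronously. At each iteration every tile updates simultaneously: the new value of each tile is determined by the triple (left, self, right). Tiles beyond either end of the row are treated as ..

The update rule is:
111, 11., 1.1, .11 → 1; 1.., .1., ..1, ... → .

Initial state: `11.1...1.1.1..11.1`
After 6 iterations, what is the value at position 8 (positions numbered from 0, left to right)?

111.....1.1...111.
111......1....111.
111...........111.
111...........111.  (fixed point — unchanged through iteration 6)
position 8 holds .

.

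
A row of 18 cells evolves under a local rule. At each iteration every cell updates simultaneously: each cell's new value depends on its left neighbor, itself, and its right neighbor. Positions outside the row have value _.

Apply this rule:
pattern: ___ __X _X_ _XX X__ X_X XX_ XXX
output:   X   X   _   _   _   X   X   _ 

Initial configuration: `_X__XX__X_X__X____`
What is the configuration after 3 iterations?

X__X_X_X_X__X__XXX
__X_X_X_X__X__X__X
XX_X_X_X__X__X__X_

XX_X_X_X__X__X__X_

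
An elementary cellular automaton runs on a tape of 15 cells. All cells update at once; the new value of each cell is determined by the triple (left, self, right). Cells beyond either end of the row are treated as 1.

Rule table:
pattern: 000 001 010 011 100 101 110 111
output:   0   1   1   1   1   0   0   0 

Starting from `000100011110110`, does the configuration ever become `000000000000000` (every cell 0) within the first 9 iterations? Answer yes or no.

no

101110110000100
001000101001111
111101101111000
000001001000101
100011111101101
010110000001001
010101000011111
010101100110000
010101011101001
iteration 9 is 010101011101001, still not uniform 0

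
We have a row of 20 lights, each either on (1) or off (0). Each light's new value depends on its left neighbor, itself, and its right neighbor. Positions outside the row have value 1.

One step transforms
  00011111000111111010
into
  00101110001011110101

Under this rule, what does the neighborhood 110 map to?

At position 7 the neighborhood is 110; the next row has 0 there.

0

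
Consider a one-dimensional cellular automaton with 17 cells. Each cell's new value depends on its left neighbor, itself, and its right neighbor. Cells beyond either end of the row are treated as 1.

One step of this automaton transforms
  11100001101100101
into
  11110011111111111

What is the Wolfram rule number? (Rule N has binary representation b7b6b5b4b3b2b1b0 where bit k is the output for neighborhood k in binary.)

254

position 0: 111 → 1  (bit 7 = 1)
position 2: 110 → 1  (bit 6 = 1)
position 9: 101 → 1  (bit 5 = 1)
position 3: 100 → 1  (bit 4 = 1)
position 7: 011 → 1  (bit 3 = 1)
position 14: 010 → 1  (bit 2 = 1)
position 6: 001 → 1  (bit 1 = 1)
position 4: 000 → 0  (bit 0 = 0)
bits b7..b0 = 11111110 = 254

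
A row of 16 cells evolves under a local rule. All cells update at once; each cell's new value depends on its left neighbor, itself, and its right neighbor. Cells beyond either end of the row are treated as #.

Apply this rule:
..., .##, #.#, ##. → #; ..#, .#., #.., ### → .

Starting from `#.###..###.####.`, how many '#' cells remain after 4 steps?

step 1: ###.#..#.###..##
step 2: ..##....##.#..#.
step 3: ..##.##.###....#
step 4: ..#######.#.##.#
count of #: 11

11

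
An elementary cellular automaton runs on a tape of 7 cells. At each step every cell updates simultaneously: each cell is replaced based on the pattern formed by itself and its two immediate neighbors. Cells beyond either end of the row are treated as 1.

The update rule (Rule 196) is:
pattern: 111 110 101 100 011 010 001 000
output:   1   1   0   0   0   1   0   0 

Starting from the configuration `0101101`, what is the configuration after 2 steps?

step 1: 0100100
step 2: 0100100

0100100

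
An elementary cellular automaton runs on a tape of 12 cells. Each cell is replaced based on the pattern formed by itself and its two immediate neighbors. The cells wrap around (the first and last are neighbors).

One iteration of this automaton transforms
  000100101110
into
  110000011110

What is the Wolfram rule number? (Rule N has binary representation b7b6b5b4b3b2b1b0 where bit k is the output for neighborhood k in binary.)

233

position 9: 111 → 1  (bit 7 = 1)
position 10: 110 → 1  (bit 6 = 1)
position 7: 101 → 1  (bit 5 = 1)
position 4: 100 → 0  (bit 4 = 0)
position 8: 011 → 1  (bit 3 = 1)
position 3: 010 → 0  (bit 2 = 0)
position 2: 001 → 0  (bit 1 = 0)
position 0: 000 → 1  (bit 0 = 1)
bits b7..b0 = 11101001 = 233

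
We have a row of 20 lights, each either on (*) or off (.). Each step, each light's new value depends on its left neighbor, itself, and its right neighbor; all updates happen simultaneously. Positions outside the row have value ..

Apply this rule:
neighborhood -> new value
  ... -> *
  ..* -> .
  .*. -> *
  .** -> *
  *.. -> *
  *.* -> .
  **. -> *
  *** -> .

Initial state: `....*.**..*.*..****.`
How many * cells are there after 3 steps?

12

***.*.***.*.**.*..**
*.*.*.*.*.*.**.**.**
*.*.*.*.*.*.**.**.**
count of *: 12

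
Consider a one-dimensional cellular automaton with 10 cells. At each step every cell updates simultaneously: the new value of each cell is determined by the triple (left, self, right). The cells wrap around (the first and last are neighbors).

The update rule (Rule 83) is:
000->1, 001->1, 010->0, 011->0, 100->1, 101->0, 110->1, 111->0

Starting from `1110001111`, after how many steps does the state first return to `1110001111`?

20

step 1: 0011110000
step 2: 1100011111
step 3: 0111100000
step 4: 1000111111
step 5: 1111000000
step 6: 0001111111
step 7: 1110000001
step 8: 0011111110
step 9: 1100000011
step 10: 0111111100
step 11: 1000000111
step 12: 1111111000
step 13: 0000001111
step 14: 1111110001
step 15: 0000011110
step 16: 1111100011
step 17: 0000111100
step 18: 1111000111
step 19: 0001111000
step 20: 1110001111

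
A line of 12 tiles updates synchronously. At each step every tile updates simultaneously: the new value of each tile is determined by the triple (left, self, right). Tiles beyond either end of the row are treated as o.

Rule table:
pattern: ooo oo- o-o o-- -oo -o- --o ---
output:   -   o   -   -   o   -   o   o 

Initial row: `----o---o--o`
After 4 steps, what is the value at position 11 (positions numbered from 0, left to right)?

-ooo--oo--oo
-o-o-ooo-oo-
-----o-o-oo-
-oooo----oo-
position 11 holds -

-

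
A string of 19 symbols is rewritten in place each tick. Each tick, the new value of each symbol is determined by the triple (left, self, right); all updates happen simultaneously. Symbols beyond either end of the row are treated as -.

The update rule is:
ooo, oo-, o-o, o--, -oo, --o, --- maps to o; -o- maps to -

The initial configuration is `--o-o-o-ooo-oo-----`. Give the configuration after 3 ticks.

tick 1: oo-o-o-oooooooooooo
tick 2: ooo-o-ooooooooooooo
tick 3: oooo-oooooooooooooo

oooo-oooooooooooooo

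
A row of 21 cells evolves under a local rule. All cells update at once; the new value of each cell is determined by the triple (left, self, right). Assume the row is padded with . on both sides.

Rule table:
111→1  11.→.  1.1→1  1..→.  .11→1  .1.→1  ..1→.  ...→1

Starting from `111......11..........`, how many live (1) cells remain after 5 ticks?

14

11..1111.1..111111111
1...111.11..11111111.
1.1.11.11...1111111..
11111.11..1.111111..1
1111.11...1111111...1
count of 1: 14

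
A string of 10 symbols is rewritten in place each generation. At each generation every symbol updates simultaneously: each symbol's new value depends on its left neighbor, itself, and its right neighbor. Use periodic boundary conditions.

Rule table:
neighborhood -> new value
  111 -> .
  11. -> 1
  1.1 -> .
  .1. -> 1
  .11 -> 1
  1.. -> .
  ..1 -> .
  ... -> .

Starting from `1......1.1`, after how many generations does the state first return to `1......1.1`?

1......1.1

1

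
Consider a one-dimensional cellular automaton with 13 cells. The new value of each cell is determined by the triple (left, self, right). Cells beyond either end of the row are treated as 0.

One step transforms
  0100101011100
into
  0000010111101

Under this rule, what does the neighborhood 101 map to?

1

At position 5 the neighborhood is 101; the next row has 1 there.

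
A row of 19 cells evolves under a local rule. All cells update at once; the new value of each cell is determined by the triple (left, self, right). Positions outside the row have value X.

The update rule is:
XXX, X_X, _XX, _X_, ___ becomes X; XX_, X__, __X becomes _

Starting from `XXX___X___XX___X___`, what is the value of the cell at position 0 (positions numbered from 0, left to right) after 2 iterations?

XX__X_X_X_X__X_X_X_
X___XXXXXXX__XXXXXX
position 0 holds X

X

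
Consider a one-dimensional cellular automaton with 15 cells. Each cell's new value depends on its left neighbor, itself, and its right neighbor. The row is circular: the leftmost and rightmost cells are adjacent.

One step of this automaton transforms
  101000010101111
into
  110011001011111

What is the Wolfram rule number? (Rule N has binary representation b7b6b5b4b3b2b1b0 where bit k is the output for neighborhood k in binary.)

position 12: 111 → 1  (bit 7 = 1)
position 0: 110 → 1  (bit 6 = 1)
position 1: 101 → 1  (bit 5 = 1)
position 3: 100 → 0  (bit 4 = 0)
position 11: 011 → 1  (bit 3 = 1)
position 2: 010 → 0  (bit 2 = 0)
position 6: 001 → 0  (bit 1 = 0)
position 4: 000 → 1  (bit 0 = 1)
bits b7..b0 = 11101001 = 233

233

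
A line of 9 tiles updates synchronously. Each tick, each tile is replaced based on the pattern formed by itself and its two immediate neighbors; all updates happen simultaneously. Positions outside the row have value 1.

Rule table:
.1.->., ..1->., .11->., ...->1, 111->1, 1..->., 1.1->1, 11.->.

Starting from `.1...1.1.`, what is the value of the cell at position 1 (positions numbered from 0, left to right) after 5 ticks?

1

1..1..1.1
.......1.
.11111..1
1.111....
.1.1..11.
position 1 holds 1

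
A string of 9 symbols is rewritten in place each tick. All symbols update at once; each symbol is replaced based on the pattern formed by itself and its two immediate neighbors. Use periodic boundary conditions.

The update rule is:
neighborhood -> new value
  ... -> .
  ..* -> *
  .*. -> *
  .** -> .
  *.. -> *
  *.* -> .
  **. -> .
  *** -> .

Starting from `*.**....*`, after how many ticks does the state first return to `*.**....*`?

tick 1: ....*..*.
tick 2: ...******
tick 3: *.*......
tick 4: *.**....*

4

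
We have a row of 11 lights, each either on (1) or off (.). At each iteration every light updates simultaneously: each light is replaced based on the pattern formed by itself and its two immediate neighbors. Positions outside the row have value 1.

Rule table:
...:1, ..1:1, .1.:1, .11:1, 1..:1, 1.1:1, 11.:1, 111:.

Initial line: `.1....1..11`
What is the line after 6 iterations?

iteration 1: 1111111111.
iteration 2: .........11
iteration 3: 1111111111.  (repeats iteration 1; period 2)
iteration 6: .........11

.........11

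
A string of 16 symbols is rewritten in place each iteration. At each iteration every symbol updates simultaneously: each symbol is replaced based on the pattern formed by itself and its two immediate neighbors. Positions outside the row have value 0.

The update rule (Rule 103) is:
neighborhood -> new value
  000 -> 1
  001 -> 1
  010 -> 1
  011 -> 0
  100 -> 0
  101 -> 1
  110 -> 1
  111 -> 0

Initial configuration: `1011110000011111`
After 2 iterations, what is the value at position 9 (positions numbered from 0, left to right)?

0

1100010111100001
0101111000101111
position 9 holds 0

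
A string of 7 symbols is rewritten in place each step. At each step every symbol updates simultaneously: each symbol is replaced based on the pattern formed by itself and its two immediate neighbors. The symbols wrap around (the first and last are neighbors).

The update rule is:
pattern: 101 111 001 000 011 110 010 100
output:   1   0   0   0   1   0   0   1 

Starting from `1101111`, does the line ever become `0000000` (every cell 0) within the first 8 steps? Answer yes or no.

0011000
0010100
0001010
0000101
1000010
0100001
1010000
0101000
step 8 is 0101000, still not uniform 0

no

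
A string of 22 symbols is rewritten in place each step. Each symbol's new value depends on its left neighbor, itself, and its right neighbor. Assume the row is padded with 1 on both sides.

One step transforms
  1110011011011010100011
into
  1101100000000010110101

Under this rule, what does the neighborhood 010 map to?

At position 14 the neighborhood is 010; the next row has 1 there.

1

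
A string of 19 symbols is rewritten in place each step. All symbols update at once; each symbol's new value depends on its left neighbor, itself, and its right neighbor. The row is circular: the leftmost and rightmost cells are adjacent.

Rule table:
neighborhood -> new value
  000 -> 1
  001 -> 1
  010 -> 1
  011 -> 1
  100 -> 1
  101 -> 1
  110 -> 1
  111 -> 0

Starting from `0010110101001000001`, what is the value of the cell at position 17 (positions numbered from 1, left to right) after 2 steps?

0

1111111111111111111
0000000000000000000
position 17 holds 0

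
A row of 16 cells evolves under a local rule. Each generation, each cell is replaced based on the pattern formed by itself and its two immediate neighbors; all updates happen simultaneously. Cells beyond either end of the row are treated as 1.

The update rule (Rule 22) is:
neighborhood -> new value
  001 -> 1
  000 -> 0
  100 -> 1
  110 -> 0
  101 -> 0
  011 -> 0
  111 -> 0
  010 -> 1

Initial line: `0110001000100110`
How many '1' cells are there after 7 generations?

generation 1: 0001011101111000
generation 2: 1011000000000101
generation 3: 0000100000001100
generation 4: 1001110000010011
generation 5: 0110001000111100
generation 6: 0001011101000011
generation 7: 1011000001100100
count of 1: 6

6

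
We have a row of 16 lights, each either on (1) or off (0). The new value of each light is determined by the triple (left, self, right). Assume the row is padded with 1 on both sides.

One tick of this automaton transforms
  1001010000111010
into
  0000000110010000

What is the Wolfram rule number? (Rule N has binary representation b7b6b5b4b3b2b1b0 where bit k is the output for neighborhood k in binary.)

129

position 11: 111 → 1  (bit 7 = 1)
position 0: 110 → 0  (bit 6 = 0)
position 4: 101 → 0  (bit 5 = 0)
position 1: 100 → 0  (bit 4 = 0)
position 10: 011 → 0  (bit 3 = 0)
position 3: 010 → 0  (bit 2 = 0)
position 2: 001 → 0  (bit 1 = 0)
position 7: 000 → 1  (bit 0 = 1)
bits b7..b0 = 10000001 = 129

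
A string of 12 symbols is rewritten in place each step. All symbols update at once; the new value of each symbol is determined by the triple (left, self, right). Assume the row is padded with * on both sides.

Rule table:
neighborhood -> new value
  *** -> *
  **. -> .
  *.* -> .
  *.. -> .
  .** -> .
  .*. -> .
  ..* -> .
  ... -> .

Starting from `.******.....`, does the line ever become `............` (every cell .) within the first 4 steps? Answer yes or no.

step 1: ..****......
step 2: ...**.......
step 3: ............
all cells are . at step 3

yes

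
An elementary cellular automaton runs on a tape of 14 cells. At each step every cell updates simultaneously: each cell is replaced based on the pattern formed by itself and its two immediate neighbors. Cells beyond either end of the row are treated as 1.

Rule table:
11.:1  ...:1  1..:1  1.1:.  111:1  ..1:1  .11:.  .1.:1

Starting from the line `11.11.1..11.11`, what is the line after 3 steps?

1111111.1..11.

11..1.111.1..1
11111..11.111.
1111111.1..11.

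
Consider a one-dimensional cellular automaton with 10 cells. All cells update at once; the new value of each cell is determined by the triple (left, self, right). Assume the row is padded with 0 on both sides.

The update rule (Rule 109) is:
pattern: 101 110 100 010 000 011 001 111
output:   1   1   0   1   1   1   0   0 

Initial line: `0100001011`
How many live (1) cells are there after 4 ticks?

0101101111
0111111001
0100001001
0101101001
count of 1: 5

5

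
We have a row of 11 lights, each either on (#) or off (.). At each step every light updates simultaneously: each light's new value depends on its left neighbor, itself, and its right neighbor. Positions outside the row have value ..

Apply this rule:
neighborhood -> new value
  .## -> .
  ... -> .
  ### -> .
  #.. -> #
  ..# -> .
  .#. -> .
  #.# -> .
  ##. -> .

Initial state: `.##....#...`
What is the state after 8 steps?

...#....#..
....#....#.
.....#....#
......#....
.......#...
........#..
.........#.
..........#

..........#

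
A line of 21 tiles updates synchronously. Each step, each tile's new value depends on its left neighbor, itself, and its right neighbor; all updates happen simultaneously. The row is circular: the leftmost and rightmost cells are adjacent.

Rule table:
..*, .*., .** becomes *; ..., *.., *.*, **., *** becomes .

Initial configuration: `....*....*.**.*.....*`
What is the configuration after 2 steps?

...**...**.*..*....**
..**...**..*.**...**.

..**...**..*.**...**.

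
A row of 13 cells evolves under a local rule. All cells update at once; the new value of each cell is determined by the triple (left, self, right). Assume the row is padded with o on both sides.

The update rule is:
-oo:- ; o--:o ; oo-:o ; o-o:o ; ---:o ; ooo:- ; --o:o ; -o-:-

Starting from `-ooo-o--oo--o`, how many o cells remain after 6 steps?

9

o--oo-oo-ooo-
ooo-oo-oo--oo
--oo-oo-ooo--
oo-oo-oo--ooo
-oo-oo-ooo---
o-oo-oo--oooo
count of o: 9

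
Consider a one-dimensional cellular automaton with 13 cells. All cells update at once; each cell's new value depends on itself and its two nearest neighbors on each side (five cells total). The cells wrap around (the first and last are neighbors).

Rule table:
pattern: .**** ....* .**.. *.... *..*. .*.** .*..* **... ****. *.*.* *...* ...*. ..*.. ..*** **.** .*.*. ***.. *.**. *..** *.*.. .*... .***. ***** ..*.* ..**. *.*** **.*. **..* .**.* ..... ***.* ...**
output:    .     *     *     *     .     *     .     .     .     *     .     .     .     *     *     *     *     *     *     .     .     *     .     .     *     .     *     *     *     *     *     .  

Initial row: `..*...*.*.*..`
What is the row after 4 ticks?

**...**.****.

tick 1: *......***..*
tick 2: *.****.******
tick 3: **...**......
tick 4: **...**.****.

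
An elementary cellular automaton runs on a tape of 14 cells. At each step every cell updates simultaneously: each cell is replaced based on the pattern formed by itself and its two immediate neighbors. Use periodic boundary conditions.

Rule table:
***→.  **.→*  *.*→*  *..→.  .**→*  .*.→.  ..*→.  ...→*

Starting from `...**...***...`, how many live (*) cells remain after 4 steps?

step 1: **.**.*.*.*.**
step 2: .*****.*.*.**.
step 3: .*...**.*.***.
step 4: ...*.***.**.*.
count of *: 7

7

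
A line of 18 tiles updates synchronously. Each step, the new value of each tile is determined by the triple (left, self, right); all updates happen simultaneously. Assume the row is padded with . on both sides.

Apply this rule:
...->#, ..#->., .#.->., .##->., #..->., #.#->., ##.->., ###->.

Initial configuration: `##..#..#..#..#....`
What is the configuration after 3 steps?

step 1: ...............###
step 2: ##############....
step 3: ...............###

...............###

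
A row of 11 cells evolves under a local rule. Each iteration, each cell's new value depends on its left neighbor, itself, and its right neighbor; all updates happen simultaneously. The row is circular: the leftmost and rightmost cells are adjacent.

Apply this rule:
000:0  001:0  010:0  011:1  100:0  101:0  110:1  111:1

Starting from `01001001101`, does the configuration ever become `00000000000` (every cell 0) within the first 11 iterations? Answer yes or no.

00000001100
00000001100  (fixed point — unchanged through iteration 11)
iteration 11 is 00000001100, still not uniform 0

no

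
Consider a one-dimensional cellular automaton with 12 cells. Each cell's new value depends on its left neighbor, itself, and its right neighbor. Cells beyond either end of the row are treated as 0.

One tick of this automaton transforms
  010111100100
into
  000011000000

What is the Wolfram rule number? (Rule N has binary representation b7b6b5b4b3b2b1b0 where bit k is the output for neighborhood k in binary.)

position 4: 111 → 1  (bit 7 = 1)
position 6: 110 → 0  (bit 6 = 0)
position 2: 101 → 0  (bit 5 = 0)
position 7: 100 → 0  (bit 4 = 0)
position 3: 011 → 0  (bit 3 = 0)
position 1: 010 → 0  (bit 2 = 0)
position 0: 001 → 0  (bit 1 = 0)
position 11: 000 → 0  (bit 0 = 0)
bits b7..b0 = 10000000 = 128

128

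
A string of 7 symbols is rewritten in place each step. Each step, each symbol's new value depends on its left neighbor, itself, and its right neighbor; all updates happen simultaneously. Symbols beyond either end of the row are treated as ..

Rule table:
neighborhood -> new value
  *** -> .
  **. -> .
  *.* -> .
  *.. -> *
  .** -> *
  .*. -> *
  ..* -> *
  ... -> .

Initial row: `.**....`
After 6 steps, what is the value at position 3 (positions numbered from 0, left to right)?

**.*...
*..**..
****.*.
*....**
**..**.
*.***.*
position 3 holds *

*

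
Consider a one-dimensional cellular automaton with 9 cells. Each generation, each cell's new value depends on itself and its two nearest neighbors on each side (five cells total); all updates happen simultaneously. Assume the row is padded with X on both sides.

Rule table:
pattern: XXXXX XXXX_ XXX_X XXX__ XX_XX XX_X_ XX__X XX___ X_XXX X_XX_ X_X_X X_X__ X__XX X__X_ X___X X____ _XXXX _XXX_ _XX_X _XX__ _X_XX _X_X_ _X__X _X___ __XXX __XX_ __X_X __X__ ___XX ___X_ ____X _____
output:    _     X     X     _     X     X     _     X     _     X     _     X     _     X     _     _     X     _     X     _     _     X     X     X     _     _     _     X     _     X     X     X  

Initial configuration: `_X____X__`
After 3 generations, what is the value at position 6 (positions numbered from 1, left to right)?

_

generation 1: XXX_XXXX_
generation 2: _XXX_XXXX
generation 3: X__XX_X__
position 6 holds _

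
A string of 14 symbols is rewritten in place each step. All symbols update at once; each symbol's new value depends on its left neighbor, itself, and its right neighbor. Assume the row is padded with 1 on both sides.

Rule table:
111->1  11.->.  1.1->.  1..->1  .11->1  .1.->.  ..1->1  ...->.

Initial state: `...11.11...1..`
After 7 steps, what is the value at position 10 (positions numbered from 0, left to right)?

1

1.11..1.1.1.11
..1.11......11
11..1.1....111
1.11...1..1111
..1.1.1.111111
11......111111
1.1....1111111
position 10 holds 1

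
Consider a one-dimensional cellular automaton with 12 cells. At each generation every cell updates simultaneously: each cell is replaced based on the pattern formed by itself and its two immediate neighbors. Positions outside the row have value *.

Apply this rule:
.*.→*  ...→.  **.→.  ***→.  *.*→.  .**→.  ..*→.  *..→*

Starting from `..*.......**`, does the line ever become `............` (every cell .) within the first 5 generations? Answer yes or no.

*.**........
....*.......
*...**......
.*....*.....
.**...**....
generation 5 is .**...**...., still not uniform .

no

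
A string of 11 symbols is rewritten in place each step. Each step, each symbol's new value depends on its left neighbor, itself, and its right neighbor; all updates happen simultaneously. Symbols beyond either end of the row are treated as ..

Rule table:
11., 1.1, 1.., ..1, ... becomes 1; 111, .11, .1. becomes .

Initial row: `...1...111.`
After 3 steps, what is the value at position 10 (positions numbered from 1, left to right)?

1

111.111..11
..11..111.1
11.111..11.
position 10 holds 1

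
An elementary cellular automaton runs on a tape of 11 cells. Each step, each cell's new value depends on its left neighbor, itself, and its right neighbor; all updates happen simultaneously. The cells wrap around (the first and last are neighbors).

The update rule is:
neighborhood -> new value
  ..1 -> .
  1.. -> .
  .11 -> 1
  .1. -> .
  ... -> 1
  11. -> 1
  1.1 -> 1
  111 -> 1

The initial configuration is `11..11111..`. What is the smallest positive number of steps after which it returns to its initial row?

1

11..11111..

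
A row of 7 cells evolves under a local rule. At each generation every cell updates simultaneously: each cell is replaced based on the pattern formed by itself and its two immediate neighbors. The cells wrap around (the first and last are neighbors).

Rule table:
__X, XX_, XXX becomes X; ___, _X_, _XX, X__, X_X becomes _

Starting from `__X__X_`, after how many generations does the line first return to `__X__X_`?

7

_X__X__
X__X___
__X___X
_X___X_
X___X__
___X__X
__X__X_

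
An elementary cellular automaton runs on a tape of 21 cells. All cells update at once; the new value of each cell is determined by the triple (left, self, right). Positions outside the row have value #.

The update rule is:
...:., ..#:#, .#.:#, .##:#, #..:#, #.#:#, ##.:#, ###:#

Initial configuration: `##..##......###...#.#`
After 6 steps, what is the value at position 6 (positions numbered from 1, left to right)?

#

#######....#####.####
########..###########
#####################
#####################  (fixed point — unchanged through step 6)
position 6 holds #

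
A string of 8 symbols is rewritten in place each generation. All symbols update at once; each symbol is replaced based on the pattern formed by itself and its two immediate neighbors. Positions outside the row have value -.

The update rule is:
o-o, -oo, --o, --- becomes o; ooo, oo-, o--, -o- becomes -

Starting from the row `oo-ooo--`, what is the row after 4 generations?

o--oo--o

generation 1: o-oo---o
generation 2: -oo--oo-
generation 3: oo--oo--
generation 4: o--oo--o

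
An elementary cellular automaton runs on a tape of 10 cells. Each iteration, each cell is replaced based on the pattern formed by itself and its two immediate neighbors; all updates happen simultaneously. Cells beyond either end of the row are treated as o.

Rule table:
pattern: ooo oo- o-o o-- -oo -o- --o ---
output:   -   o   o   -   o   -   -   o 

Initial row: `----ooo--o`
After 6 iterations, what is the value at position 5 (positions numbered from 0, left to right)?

iteration 1: -oo-o-o--o
iteration 2: oooo-o---o
iteration 3: ---oo--o-o
iteration 4: -o-oo---oo
iteration 5: o-ooo-o-o-
iteration 6: ooo-oo-o-o
position 5 holds o

o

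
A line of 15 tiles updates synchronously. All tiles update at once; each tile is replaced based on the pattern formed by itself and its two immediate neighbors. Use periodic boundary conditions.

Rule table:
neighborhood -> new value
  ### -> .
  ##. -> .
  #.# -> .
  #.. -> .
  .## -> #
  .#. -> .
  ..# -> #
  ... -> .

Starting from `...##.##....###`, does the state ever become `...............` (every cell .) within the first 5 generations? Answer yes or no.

generation 1: ..##..#....##..
generation 2: .##..#....##...
generation 3: ##..#....##....
generation 4: #..#....##....#
generation 5: ..#....##....##
generation 5 is ..#....##....##, still not uniform .

no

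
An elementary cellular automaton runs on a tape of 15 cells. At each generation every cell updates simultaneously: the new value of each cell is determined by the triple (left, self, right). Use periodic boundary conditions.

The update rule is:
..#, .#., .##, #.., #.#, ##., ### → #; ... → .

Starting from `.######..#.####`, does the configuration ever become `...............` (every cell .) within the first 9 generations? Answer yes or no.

###############
###############  (fixed point — unchanged through generation 9)
generation 9 is ###############, still not uniform .

no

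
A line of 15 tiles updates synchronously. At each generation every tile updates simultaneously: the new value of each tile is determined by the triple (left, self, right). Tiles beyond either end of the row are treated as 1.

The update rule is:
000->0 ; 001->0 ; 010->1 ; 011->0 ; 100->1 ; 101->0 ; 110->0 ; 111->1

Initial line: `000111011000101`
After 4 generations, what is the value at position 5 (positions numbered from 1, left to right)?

0

generation 1: 100010000100100
generation 2: 010011000110110
generation 3: 011000100000000
generation 4: 000100110000000
position 5 holds 0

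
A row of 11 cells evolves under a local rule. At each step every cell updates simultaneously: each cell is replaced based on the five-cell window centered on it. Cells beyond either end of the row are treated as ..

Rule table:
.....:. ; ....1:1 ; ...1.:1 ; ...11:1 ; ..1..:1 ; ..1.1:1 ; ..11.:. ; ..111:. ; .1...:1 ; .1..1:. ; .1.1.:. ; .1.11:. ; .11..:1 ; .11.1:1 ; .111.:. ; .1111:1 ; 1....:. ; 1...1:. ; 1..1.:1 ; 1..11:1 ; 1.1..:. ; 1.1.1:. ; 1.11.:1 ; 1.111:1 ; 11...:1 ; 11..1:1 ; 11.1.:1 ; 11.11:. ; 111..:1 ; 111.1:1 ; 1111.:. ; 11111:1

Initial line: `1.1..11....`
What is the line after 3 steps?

.1.11.1.11.

step 1: 1...1.11...
step 2: 11.11.111..
step 3: .1.11.1.11.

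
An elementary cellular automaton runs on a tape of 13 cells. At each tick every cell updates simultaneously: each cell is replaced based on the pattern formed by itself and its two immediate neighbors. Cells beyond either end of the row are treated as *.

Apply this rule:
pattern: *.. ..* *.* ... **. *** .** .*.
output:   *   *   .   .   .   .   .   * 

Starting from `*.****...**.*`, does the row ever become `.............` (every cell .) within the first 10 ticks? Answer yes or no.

tick 1: ......*.*....
tick 2: *....**.**..*
tick 3: .*..*.....**.
tick 4: .*****...*...
tick 5: ......*.***.*
tick 6: *....**......
tick 7: .*..*..*....*
tick 8: .********..*.
tick 9: .........***.
tick 10: *.......*....
tick 10 is *.......*...., still not uniform .

no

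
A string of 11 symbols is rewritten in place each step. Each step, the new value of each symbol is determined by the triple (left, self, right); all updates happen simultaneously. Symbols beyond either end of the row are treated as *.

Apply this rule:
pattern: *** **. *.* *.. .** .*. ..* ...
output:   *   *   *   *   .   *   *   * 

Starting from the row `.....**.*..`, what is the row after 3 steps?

step 1: *****.*****
step 2: ******.****
step 3: *******.***

*******.***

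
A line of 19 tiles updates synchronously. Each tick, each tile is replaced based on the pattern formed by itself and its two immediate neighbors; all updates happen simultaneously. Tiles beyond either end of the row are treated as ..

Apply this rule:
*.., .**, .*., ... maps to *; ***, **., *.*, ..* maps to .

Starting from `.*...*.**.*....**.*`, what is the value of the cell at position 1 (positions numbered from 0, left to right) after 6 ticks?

.***.*.*..****.*..*
.*...*.**.*....**.*  (repeats tick 0; period 2)
tick 6: .*...*.**.*....**.*
position 1 holds *

*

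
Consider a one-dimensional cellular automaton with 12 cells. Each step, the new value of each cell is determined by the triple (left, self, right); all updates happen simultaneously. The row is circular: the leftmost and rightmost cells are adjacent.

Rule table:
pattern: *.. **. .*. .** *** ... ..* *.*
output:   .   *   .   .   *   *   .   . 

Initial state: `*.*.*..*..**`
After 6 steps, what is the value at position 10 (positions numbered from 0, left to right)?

.

*..........*
*.********..
...*******..
**..******.*
**...*****..
.*.*..****..
position 10 holds .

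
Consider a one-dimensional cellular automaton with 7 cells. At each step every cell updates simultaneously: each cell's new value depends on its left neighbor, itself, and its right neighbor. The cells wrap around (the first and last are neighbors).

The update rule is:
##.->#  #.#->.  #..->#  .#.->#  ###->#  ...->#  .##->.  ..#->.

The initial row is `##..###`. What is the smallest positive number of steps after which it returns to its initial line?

###..##
####..#
#####..
.#####.
..#####
#..####
##..###

7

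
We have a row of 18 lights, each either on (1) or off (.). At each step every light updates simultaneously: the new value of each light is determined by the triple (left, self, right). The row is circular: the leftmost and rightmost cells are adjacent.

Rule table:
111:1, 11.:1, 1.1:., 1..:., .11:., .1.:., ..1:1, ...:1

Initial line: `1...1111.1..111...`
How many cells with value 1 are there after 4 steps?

step 1: ..11.111...1.11.11
step 2: .1.1..11.11...1..1
step 3: .....1.1..1.11..1.
step 4: 11111....1...1.1..
count of 1: 8

8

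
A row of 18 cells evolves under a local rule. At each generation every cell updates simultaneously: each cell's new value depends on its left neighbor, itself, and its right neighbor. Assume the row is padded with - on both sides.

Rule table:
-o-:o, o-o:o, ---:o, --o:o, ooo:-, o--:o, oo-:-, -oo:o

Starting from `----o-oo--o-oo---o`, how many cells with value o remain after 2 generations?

generation 1: ooooooo-ooooo-oooo
generation 2: o------oo----oo---
count of o: 5

5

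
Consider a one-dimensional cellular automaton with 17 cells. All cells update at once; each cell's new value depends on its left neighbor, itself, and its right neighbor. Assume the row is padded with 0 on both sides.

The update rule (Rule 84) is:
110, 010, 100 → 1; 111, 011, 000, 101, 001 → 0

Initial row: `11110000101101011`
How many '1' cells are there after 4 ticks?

tick 1: 00011000100101001
tick 2: 00001100110101101
tick 3: 00000110010100101
tick 4: 00000011010110101
count of 1: 7

7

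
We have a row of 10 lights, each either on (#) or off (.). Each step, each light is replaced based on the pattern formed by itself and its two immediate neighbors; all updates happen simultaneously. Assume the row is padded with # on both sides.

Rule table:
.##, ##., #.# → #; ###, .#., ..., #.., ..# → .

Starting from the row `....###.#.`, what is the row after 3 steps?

.....#....

step 1: ....#.##.#
step 2: .....#####
step 3: .....#....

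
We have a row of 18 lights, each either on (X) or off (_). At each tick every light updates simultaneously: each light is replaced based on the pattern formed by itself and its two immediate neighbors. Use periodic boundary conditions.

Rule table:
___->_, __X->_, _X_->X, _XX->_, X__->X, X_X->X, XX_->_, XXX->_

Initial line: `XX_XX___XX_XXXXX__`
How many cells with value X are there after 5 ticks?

4

tick 1: __X__X____X_____X_
tick 2: __XX_XX___XX____XX
tick 3: X___X__X____X_____
tick 4: XX__XX_XX___XX____
tick 5: __X___X__X____X___
count of X: 4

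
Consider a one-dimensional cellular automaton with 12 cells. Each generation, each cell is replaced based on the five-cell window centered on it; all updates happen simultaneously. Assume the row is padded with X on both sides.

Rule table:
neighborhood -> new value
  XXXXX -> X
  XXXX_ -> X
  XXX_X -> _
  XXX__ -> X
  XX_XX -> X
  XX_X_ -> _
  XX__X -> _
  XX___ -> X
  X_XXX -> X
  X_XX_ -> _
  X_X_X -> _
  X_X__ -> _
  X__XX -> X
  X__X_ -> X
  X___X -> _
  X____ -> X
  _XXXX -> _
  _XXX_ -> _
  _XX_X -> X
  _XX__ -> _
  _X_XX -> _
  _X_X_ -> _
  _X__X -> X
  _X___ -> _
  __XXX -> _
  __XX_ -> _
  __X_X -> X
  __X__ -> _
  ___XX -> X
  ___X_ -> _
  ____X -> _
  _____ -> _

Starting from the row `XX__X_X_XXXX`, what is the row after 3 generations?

XX_XX___X_XX
X_X__X__X_X_
___XX_XXX___

___XX_XXX___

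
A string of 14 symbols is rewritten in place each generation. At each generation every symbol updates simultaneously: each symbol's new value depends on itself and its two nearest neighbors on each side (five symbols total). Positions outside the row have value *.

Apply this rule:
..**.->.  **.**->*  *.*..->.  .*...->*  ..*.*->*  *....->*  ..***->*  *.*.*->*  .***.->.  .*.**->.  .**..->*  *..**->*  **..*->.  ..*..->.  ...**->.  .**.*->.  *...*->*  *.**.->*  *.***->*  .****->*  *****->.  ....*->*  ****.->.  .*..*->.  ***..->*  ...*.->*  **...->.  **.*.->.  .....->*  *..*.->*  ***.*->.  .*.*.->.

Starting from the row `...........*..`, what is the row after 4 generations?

.**.**.....***

generation 1: .**********..*
generation 2: ***.......*.**
generation 3: ..*.*******.**
generation 4: .**.**.....***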